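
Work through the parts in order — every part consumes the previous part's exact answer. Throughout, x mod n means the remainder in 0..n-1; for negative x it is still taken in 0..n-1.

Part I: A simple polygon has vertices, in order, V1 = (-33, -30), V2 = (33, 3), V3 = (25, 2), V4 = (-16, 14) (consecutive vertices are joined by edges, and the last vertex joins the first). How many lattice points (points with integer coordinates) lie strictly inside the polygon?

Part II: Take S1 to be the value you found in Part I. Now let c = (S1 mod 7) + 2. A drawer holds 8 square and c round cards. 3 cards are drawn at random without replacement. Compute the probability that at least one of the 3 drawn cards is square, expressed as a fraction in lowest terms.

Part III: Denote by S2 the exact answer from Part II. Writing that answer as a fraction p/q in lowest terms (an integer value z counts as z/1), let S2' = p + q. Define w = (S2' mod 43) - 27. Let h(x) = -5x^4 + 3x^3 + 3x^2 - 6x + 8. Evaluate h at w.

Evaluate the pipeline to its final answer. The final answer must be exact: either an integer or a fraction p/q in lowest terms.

Part I: cross terms: (-33*3 - 33*-30)=891, (33*2 - 25*3)=-9, (25*14 - -16*2)=382, (-16*-30 - -33*14)=942; twice the area = |2206| = 2206; area = 1103; boundary points = 33 + 1 + 1 + 1 = 36; strictly interior points = area - boundary/2 + 1 = 1086; answer 1086
Part II: S1 = 1086; c = 3; total draws C(11,3) = 165; complement C(3,3) = 1; favorable 165 - 1 = 164; P = 164/165; answer 164/165
Part III: S2 = 164/165; threaded value p + q = 329; w = 1; -5*(1)^4 + 3*(1)^3 + 3*(1)^2 - 6*(1)^1 + 8 = (-5) + (3) + (3) + (-6) + (8) = 3; answer 3

3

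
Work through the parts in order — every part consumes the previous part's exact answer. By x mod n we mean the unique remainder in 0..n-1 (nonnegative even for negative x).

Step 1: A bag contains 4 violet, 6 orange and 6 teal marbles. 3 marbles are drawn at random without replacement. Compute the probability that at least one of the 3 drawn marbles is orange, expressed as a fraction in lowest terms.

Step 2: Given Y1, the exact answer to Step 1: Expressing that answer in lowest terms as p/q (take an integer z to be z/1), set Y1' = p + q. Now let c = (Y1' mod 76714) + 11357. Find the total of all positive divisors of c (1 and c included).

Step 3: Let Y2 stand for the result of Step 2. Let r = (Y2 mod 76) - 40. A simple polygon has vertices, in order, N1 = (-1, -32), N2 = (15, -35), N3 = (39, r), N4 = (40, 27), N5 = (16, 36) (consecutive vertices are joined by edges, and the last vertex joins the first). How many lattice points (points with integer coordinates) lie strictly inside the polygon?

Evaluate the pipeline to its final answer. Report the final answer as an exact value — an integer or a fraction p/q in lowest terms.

Step 1: total draws C(16,3) = 560; complement C(10,3) = 120; favorable 560 - 120 = 440; P = 11/14; answer 11/14
Step 2: Y1 = 11/14; threaded value p + q = 25; c = 11382; 11382 = 2 * 3 * 7 * 271; sigma = (1 + 2) * (1 + 3) * (1 + 7) * (1 + 271) = 3 * 4 * 8 * 272 = 26112; answer 26112
Step 3: Y2 = 26112; r = 4; cross terms: (-1*-35 - 15*-32)=515, (15*4 - 39*-35)=1425, (39*27 - 40*4)=893, (40*36 - 16*27)=1008, (16*-32 - -1*36)=-476; twice the area = |3365| = 3365; area = 3365/2; boundary points = 1 + 3 + 1 + 3 + 17 = 25; strictly interior points = area - boundary/2 + 1 = 1671; answer 1671

1671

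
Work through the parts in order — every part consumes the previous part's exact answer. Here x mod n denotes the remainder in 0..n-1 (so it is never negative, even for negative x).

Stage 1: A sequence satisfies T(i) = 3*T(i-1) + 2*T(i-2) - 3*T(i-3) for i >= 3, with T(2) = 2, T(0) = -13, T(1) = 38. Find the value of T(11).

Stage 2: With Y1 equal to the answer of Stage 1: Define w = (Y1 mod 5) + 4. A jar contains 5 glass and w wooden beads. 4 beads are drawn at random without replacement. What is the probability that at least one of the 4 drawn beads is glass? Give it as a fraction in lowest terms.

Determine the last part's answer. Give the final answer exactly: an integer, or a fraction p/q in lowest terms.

21/22

Stage 1: T(3) = 3*(2) + 2*(38) - 3*(-13) = 121; iterating: T(3)=121, T(4)=253, T(5)=995, T(6)=3128, T(7)=10615, T(8)=35116, T(9)=117194, T(10)=389969, T(11)=1298947; answer 1298947
Stage 2: Y1 = 1298947; w = 6; total draws C(11,4) = 330; complement C(6,4) = 15; favorable 330 - 15 = 315; P = 21/22; answer 21/22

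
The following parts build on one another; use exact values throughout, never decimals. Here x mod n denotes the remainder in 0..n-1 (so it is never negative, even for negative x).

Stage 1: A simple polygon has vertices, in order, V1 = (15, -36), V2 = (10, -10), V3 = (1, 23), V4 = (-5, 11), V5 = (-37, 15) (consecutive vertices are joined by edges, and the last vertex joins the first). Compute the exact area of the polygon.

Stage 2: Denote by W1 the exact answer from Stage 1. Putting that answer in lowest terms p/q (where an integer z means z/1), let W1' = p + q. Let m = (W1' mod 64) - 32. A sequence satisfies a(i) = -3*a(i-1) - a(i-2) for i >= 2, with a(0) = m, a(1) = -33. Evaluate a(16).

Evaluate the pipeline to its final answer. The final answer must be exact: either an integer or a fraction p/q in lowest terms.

71052157

Stage 1: cross terms: (15*-10 - 10*-36)=210, (10*23 - 1*-10)=240, (1*11 - -5*23)=126, (-5*15 - -37*11)=332, (-37*-36 - 15*15)=1107; twice the area = |2015| = 2015; area = 2015/2; answer 2015/2
Stage 2: W1 = 2015/2; threaded value p + q = 2017; m = 1; a(2) = -3*(-33) - 1*(1) = 98; iterating: a(2)=98, a(3)=-261, a(4)=685, a(5)=-1794, a(6)=4697, a(7)=-12297, a(8)=32194, a(9)=-84285, a(10)=220661, a(11)=-577698, a(12)=1512433, a(13)=-3959601, a(14)=10366370, a(15)=-27139509, a(16)=71052157; answer 71052157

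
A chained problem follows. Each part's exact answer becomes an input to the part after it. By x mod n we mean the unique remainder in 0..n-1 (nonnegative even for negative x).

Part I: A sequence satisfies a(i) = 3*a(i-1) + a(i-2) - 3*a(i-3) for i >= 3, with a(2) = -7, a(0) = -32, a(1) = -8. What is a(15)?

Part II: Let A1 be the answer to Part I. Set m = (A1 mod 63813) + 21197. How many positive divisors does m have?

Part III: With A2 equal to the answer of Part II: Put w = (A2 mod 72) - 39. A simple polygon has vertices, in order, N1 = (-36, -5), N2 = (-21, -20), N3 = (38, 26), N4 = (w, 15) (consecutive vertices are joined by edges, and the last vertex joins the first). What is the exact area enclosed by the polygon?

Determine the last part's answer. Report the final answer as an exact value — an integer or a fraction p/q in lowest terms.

1388

Part I: a(3) = 3*(-7) + 1*(-8) - 3*(-32) = 67; iterating: a(3)=67, a(4)=218, a(5)=742, a(6)=2243, a(7)=6817, a(8)=20468, a(9)=61492, a(10)=184493, a(11)=553567, a(12)=1660718, a(13)=4982242, a(14)=14946743, a(15)=44840317; answer 44840317
Part II: A1 = 44840317; m = 64788; 64788 = 2^2 * 3 * 5399; number of divisors = (2+1) * (1+1) * (1+1) = 12; answer 12
Part III: A2 = 12; w = -27; cross terms: (-36*-20 - -21*-5)=615, (-21*26 - 38*-20)=214, (38*15 - -27*26)=1272, (-27*-5 - -36*15)=675; twice the area = |2776| = 2776; area = 1388; answer 1388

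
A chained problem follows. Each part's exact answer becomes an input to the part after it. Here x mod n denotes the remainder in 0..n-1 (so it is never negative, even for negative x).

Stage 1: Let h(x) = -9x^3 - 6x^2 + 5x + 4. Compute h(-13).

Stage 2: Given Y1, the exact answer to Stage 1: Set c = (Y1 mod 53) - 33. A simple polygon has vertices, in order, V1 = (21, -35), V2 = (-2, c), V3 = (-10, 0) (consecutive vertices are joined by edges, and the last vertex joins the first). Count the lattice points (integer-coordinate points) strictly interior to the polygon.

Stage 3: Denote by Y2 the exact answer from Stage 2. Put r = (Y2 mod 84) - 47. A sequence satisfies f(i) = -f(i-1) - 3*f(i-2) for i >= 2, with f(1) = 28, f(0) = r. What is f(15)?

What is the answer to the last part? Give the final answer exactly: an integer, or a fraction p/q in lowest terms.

Stage 1: -9*(-13)^3 - 6*(-13)^2 + 5*(-13)^1 + 4 = (19773) + (-1014) + (-65) + (4) = 18698; answer 18698
Stage 2: Y1 = 18698; c = 9; cross terms: (21*9 - -2*-35)=119, (-2*0 - -10*9)=90, (-10*-35 - 21*0)=350; twice the area = |559| = 559; area = 559/2; boundary points = 1 + 1 + 1 = 3; strictly interior points = area - boundary/2 + 1 = 279; answer 279
Stage 3: Y2 = 279; r = -20; f(2) = -1*(28) - 3*(-20) = 32; iterating: f(2)=32, f(3)=-116, f(4)=20, f(5)=328, f(6)=-388, f(7)=-596, f(8)=1760, f(9)=28, f(10)=-5308, f(11)=5224, f(12)=10700, f(13)=-26372, f(14)=-5728, f(15)=84844; answer 84844

84844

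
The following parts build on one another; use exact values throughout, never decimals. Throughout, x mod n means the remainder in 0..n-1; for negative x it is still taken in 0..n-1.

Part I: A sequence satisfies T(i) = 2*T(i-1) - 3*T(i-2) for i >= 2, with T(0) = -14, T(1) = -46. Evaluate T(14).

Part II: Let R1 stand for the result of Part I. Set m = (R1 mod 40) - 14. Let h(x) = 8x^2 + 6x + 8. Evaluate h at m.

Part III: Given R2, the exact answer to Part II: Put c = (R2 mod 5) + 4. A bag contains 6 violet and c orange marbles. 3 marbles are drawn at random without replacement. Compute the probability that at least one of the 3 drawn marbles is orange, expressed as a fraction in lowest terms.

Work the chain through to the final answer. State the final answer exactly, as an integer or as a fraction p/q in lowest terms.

10/11

Part I: T(2) = 2*(-46) - 3*(-14) = -50; iterating: T(2)=-50, T(3)=38, T(4)=226, T(5)=338, T(6)=-2, T(7)=-1018, T(8)=-2030, T(9)=-1006, T(10)=4078, T(11)=11174, T(12)=10114, T(13)=-13294, T(14)=-56930; answer -56930
Part II: R1 = -56930; m = 16; 8*(16)^2 + 6*(16)^1 + 8 = (2048) + (96) + (8) = 2152; answer 2152
Part III: R2 = 2152; c = 6; total draws C(12,3) = 220; complement C(6,3) = 20; favorable 220 - 20 = 200; P = 10/11; answer 10/11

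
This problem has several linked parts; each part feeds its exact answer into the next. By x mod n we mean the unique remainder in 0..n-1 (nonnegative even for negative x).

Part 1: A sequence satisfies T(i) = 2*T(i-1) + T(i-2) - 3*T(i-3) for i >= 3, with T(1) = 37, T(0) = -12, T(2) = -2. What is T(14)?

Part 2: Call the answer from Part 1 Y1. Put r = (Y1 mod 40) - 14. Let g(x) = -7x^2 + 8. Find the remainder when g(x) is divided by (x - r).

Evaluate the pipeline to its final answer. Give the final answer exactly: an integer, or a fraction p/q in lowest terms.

Part 1: T(3) = 2*(-2) + 1*(37) - 3*(-12) = 69; iterating: T(3)=69, T(4)=25, T(5)=125, T(6)=68, T(7)=186, T(8)=65, T(9)=112, T(10)=-269, T(11)=-621, T(12)=-1847, T(13)=-3508, T(14)=-7000; answer -7000
Part 2: Y1 = -7000; r = -14; remainder = value at the root: -7*(-14)^2 + 8 = (-1372) + (8) = -1364; answer -1364

-1364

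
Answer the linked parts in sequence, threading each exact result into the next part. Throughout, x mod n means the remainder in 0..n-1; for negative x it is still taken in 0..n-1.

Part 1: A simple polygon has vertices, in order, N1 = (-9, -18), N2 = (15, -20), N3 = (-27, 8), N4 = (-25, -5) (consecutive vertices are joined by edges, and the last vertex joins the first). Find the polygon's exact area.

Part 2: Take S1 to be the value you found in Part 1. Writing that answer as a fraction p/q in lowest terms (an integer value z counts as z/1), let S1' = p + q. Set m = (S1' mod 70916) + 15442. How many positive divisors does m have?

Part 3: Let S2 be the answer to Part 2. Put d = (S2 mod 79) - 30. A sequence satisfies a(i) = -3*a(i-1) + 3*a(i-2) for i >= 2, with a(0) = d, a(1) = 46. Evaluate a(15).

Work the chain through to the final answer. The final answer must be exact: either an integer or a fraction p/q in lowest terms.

Part 1: cross terms: (-9*-20 - 15*-18)=450, (15*8 - -27*-20)=-420, (-27*-5 - -25*8)=335, (-25*-18 - -9*-5)=405; twice the area = |770| = 770; area = 385; answer 385
Part 2: S1 = 385; threaded value p + q = 386; m = 15828; 15828 = 2^2 * 3 * 1319; number of divisors = (2+1) * (1+1) * (1+1) = 12; answer 12
Part 3: S2 = 12; d = -18; a(2) = -3*(46) + 3*(-18) = -192; iterating: a(2)=-192, a(3)=714, a(4)=-2718, a(5)=10296, a(6)=-39042, a(7)=148014, a(8)=-561168, a(9)=2127546, a(10)=-8066142, a(11)=30581064, a(12)=-115941618, a(13)=439568046, a(14)=-1666528992, a(15)=6318291114; answer 6318291114

6318291114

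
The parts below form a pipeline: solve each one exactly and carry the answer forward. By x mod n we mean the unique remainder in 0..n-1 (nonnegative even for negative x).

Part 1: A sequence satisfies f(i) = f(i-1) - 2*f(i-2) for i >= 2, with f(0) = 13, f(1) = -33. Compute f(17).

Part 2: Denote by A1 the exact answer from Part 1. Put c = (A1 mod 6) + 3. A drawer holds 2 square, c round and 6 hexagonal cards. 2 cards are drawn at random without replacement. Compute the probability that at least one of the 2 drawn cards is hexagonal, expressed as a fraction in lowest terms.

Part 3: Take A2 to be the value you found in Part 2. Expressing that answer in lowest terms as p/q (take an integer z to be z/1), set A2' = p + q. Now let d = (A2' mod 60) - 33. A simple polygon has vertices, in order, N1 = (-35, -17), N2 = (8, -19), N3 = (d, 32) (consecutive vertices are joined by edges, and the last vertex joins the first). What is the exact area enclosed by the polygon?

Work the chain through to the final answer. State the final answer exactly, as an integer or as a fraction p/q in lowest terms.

Part 1: f(2) = 1*(-33) - 2*(13) = -59; iterating: f(2)=-59, f(3)=7, f(4)=125, f(5)=111, f(6)=-139, f(7)=-361, f(8)=-83, f(9)=639, f(10)=805, f(11)=-473, f(12)=-2083, f(13)=-1137, f(14)=3029, f(15)=5303, f(16)=-755, f(17)=-11361; answer -11361
Part 2: A1 = -11361; c = 6; total draws C(14,2) = 91; complement C(8,2) = 28; favorable 91 - 28 = 63; P = 9/13; answer 9/13
Part 3: A2 = 9/13; threaded value p + q = 22; d = -11; cross terms: (-35*-19 - 8*-17)=801, (8*32 - -11*-19)=47, (-11*-17 - -35*32)=1307; twice the area = |2155| = 2155; area = 2155/2; answer 2155/2

2155/2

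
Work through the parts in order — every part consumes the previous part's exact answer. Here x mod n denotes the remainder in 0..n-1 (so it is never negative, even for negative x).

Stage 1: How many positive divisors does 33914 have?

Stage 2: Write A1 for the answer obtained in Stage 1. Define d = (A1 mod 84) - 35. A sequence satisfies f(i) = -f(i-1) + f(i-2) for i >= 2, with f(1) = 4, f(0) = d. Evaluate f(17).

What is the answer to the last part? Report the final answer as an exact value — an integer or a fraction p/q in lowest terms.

33037

Stage 1: 33914 = 2 * 31 * 547; number of divisors = (1+1) * (1+1) * (1+1) = 8; answer 8
Stage 2: A1 = 8; d = -27; f(2) = -1*(4) + 1*(-27) = -31; iterating: f(2)=-31, f(3)=35, f(4)=-66, f(5)=101, f(6)=-167, f(7)=268, f(8)=-435, f(9)=703, f(10)=-1138, f(11)=1841, f(12)=-2979, f(13)=4820, f(14)=-7799, f(15)=12619, f(16)=-20418, f(17)=33037; answer 33037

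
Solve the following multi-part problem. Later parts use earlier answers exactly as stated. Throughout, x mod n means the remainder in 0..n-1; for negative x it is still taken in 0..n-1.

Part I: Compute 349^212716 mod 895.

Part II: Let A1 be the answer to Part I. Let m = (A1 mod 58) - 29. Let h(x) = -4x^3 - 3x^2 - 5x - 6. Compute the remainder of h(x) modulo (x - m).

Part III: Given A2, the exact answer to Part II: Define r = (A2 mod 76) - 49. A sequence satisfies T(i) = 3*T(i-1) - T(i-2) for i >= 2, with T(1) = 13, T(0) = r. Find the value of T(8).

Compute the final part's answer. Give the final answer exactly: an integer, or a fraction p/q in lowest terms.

Part I: squarings mod 895: 349^1=349, 349^2=81, 349^4=296, 349^8=801, 349^16=781, 349^32=466, 349^64=566, 349^128=841, 349^256=231, 349^512=556, 349^1024=361, 349^2048=546, 349^4096=81, 349^8192=296, 349^16384=801, 349^32768=781, 349^65536=466, 349^131072=566; 349^212716 = 349^4 * 349^8 * 349^32 * 349^64 * 349^128 * 349^512 * 349^1024 * 349^2048 * 349^4096 * 349^8192 * 349^65536 * 349^131072 = 706 (mod 895); answer 706
Part II: A1 = 706; m = -19; remainder = value at the root: -4*(-19)^3 - 3*(-19)^2 - 5*(-19)^1 - 6 = (27436) + (-1083) + (95) + (-6) = 26442; answer 26442
Part III: A2 = 26442; r = 21; T(2) = 3*(13) - 1*(21) = 18; iterating: T(2)=18, T(3)=41, T(4)=105, T(5)=274, T(6)=717, T(7)=1877, T(8)=4914; answer 4914

4914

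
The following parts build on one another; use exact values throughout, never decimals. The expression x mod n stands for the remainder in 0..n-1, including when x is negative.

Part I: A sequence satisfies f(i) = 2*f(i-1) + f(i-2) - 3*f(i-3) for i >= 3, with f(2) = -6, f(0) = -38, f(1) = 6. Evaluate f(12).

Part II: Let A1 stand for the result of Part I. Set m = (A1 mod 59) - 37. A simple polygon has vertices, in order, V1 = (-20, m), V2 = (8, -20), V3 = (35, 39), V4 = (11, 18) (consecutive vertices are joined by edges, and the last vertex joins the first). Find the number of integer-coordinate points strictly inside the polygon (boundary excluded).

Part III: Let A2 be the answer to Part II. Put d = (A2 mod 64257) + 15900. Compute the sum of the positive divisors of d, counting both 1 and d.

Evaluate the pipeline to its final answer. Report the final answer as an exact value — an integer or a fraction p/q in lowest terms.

Part I: f(3) = 2*(-6) + 1*(6) - 3*(-38) = 108; iterating: f(3)=108, f(4)=192, f(5)=510, f(6)=888, f(7)=1710, f(8)=2778, f(9)=4602, f(10)=6852, f(11)=9972, f(12)=12990; answer 12990
Part II: A1 = 12990; m = -27; cross terms: (-20*-20 - 8*-27)=616, (8*39 - 35*-20)=1012, (35*18 - 11*39)=201, (11*-27 - -20*18)=63; twice the area = |1892| = 1892; area = 946; boundary points = 7 + 1 + 3 + 1 = 12; strictly interior points = area - boundary/2 + 1 = 941; answer 941
Part III: A2 = 941; d = 16841; 16841 = 11 * 1531; sigma = (1 + 11) * (1 + 1531) = 12 * 1532 = 18384; answer 18384

18384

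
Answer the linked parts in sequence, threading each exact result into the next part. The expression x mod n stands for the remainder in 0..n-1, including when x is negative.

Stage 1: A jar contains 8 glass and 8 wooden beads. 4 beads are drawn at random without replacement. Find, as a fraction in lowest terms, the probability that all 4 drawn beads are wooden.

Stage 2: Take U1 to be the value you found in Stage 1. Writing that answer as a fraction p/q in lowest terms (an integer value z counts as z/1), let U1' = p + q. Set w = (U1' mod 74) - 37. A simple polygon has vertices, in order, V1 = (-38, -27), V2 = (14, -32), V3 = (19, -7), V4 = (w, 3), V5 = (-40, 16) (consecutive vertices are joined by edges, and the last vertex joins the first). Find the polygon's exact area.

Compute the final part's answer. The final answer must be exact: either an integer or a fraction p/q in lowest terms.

3739/2

Stage 1: total draws C(16,4) = 1820; favorable C(8,4) = 70; P = 1/26; answer 1/26
Stage 2: U1 = 1/26; threaded value p + q = 27; w = -10; cross terms: (-38*-32 - 14*-27)=1594, (14*-7 - 19*-32)=510, (19*3 - -10*-7)=-13, (-10*16 - -40*3)=-40, (-40*-27 - -38*16)=1688; twice the area = |3739| = 3739; area = 3739/2; answer 3739/2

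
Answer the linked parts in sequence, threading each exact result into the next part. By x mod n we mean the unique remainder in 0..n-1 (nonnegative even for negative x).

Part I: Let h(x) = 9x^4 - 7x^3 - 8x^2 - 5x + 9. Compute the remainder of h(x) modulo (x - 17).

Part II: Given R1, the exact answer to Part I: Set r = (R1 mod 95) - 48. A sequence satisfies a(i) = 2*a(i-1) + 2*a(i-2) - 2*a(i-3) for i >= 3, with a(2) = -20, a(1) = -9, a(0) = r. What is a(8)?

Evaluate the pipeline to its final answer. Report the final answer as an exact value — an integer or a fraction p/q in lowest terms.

Part I: remainder = value at the root: 9*(17)^4 - 7*(17)^3 - 8*(17)^2 - 5*(17)^1 + 9 = (751689) + (-34391) + (-2312) + (-85) + (9) = 714910; answer 714910
Part II: R1 = 714910; r = -13; a(3) = 2*(-20) + 2*(-9) - 2*(-13) = -32; iterating: a(3)=-32, a(4)=-86, a(5)=-196, a(6)=-500, a(7)=-1220, a(8)=-3048; answer -3048

-3048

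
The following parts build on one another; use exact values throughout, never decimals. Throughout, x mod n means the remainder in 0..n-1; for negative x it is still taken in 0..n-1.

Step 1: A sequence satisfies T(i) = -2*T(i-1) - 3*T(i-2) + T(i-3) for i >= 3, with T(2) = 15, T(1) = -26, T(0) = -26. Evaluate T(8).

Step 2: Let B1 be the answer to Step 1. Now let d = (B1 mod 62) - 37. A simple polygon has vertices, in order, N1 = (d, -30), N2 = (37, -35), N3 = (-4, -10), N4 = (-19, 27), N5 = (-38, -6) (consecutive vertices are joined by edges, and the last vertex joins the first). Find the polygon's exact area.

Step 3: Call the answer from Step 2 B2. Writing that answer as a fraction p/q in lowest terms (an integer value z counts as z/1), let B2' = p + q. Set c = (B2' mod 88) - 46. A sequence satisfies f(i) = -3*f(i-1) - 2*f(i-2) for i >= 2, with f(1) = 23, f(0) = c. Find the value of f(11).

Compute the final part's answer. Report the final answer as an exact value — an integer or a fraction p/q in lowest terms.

Step 1: T(3) = -2*(15) - 3*(-26) + 1*(-26) = 22; iterating: T(3)=22, T(4)=-115, T(5)=179, T(6)=9, T(7)=-670, T(8)=1492; answer 1492
Step 2: B1 = 1492; d = -33; cross terms: (-33*-35 - 37*-30)=2265, (37*-10 - -4*-35)=-510, (-4*27 - -19*-10)=-298, (-19*-6 - -38*27)=1140, (-38*-30 - -33*-6)=942; twice the area = |3539| = 3539; area = 3539/2; answer 3539/2
Step 3: B2 = 3539/2; threaded value p + q = 3541; c = -25; f(2) = -3*(23) - 2*(-25) = -19; iterating: f(2)=-19, f(3)=11, f(4)=5, f(5)=-37, f(6)=101, f(7)=-229, f(8)=485, f(9)=-997, f(10)=2021, f(11)=-4069; answer -4069

-4069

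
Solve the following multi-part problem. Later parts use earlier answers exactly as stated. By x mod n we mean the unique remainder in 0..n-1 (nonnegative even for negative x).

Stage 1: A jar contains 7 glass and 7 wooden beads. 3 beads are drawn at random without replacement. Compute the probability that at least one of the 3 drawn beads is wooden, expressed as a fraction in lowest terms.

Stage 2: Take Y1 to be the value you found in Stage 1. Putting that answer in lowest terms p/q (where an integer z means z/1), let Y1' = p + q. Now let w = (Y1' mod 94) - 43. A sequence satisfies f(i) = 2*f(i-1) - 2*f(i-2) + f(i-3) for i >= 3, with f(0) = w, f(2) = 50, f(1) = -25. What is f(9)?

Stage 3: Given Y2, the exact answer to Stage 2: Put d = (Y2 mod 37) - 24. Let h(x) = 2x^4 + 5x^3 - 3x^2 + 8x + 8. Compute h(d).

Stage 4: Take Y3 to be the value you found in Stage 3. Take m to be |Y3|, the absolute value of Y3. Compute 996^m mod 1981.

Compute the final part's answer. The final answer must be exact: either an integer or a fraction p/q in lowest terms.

Stage 1: total draws C(14,3) = 364; complement C(7,3) = 35; favorable 364 - 35 = 329; P = 47/52; answer 47/52
Stage 2: Y1 = 47/52; threaded value p + q = 99; w = -38; f(3) = 2*(50) - 2*(-25) + 1*(-38) = 112; iterating: f(3)=112, f(4)=99, f(5)=24, f(6)=-38, f(7)=-25, f(8)=50, f(9)=112; answer 112
Stage 3: Y2 = 112; d = -23; 2*(-23)^4 + 5*(-23)^3 - 3*(-23)^2 + 8*(-23)^1 + 8 = (559682) + (-60835) + (-1587) + (-184) + (8) = 497084; answer 497084
Stage 4: Y3 = 497084; m = 497084; squarings mod 1981: 996^1=996, 996^2=1516, 996^4=296, 996^8=452, 996^16=261, 996^32=767, 996^64=1913, 996^128=662, 996^256=443, 996^512=130, 996^1024=1052, 996^2048=1306, 996^4096=1976, 996^8192=25, 996^16384=625, 996^32768=368, 996^65536=716, 996^131072=1558, 996^262144=639; 996^497084 = 996^4 * 996^8 * 996^16 * 996^32 * 996^128 * 996^256 * 996^1024 * 996^4096 * 996^32768 * 996^65536 * 996^131072 * 996^262144 = 1600 (mod 1981); answer 1600

1600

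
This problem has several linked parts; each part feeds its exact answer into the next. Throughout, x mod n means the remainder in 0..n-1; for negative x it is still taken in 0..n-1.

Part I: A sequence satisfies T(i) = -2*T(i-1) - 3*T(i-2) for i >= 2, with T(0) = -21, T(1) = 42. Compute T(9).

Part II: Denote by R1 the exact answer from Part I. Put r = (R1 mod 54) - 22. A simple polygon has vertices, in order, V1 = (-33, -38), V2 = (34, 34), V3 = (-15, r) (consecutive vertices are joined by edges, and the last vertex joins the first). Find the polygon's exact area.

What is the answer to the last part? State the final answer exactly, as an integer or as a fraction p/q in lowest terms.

Part I: T(2) = -2*(42) - 3*(-21) = -21; iterating: T(2)=-21, T(3)=-84, T(4)=231, T(5)=-210, T(6)=-273, T(7)=1176, T(8)=-1533, T(9)=-462; answer -462
Part II: R1 = -462; r = 2; cross terms: (-33*34 - 34*-38)=170, (34*2 - -15*34)=578, (-15*-38 - -33*2)=636; twice the area = |1384| = 1384; area = 692; answer 692

692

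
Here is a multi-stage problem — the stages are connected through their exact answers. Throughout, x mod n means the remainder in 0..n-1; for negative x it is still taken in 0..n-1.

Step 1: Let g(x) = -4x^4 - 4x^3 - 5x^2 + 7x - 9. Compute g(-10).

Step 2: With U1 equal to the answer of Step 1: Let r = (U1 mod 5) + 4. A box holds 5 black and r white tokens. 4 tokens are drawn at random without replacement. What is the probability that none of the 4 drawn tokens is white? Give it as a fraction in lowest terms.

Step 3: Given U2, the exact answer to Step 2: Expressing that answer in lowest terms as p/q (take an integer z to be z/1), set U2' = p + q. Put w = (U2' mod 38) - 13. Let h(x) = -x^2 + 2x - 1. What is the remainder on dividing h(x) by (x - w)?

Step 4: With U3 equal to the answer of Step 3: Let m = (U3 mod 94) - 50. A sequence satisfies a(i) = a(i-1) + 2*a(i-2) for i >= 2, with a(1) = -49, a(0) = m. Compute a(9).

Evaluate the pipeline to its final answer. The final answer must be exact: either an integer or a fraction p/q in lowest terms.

Step 1: -4*(-10)^4 - 4*(-10)^3 - 5*(-10)^2 + 7*(-10)^1 - 9 = (-40000) + (4000) + (-500) + (-70) + (-9) = -36579; answer -36579
Step 2: U1 = -36579; r = 5; total draws C(10,4) = 210; favorable C(5,4) = 5; P = 1/42; answer 1/42
Step 3: U2 = 1/42; threaded value p + q = 43; w = -8; remainder = value at the root: -1*(-8)^2 + 2*(-8)^1 - 1 = (-64) + (-16) + (-1) = -81; answer -81
Step 4: U3 = -81; m = -37; a(2) = 1*(-49) + 2*(-37) = -123; iterating: a(2)=-123, a(3)=-221, a(4)=-467, a(5)=-909, a(6)=-1843, a(7)=-3661, a(8)=-7347, a(9)=-14669; answer -14669

-14669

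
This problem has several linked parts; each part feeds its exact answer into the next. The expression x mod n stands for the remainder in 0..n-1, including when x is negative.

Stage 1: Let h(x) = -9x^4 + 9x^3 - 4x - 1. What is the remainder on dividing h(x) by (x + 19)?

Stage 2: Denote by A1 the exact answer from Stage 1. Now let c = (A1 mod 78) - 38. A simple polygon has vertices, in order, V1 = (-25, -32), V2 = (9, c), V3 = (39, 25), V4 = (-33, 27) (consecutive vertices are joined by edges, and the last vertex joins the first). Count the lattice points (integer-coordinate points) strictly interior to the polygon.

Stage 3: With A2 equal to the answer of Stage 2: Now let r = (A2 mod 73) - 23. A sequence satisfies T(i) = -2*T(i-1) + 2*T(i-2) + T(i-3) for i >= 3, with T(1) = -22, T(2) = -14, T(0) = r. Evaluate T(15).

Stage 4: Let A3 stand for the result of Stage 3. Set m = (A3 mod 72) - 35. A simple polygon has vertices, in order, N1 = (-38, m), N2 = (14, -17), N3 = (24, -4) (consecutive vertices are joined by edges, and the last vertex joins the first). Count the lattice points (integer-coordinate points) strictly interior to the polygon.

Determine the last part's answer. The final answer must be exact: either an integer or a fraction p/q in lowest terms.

322

Stage 1: remainder = value at the root: -9*(-19)^4 + 9*(-19)^3 - 4*(-19)^1 - 1 = (-1172889) + (-61731) + (76) + (-1) = -1234545; answer -1234545
Stage 2: A1 = -1234545; c = 1; cross terms: (-25*1 - 9*-32)=263, (9*25 - 39*1)=186, (39*27 - -33*25)=1878, (-33*-32 - -25*27)=1731; twice the area = |4058| = 4058; area = 2029; boundary points = 1 + 6 + 2 + 1 = 10; strictly interior points = area - boundary/2 + 1 = 2025; answer 2025
Stage 3: A2 = 2025; r = 31; T(3) = -2*(-14) + 2*(-22) + 1*(31) = 15; iterating: T(3)=15, T(4)=-80, T(5)=176, T(6)=-497, T(7)=1266, T(8)=-3350, T(9)=8735, T(10)=-22904, T(11)=59928, T(12)=-156929, T(13)=410810, T(14)=-1075550, T(15)=2815791; answer 2815791
Stage 4: A3 = 2815791; m = -20; cross terms: (-38*-17 - 14*-20)=926, (14*-4 - 24*-17)=352, (24*-20 - -38*-4)=-632; twice the area = |646| = 646; area = 323; boundary points = 1 + 1 + 2 = 4; strictly interior points = area - boundary/2 + 1 = 322; answer 322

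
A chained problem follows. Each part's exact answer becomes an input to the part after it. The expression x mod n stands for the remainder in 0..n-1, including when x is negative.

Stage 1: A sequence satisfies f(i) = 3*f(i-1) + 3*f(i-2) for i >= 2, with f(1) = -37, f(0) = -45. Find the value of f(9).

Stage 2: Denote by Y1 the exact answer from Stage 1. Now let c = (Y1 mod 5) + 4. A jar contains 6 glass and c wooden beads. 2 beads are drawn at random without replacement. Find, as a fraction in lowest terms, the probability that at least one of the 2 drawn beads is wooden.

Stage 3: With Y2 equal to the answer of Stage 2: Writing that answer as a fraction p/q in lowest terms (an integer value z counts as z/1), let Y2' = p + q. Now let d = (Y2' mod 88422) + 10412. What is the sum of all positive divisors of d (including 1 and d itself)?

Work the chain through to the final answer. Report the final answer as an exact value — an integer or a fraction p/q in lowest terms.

10460

Stage 1: f(2) = 3*(-37) + 3*(-45) = -246; iterating: f(2)=-246, f(3)=-849, f(4)=-3285, f(5)=-12402, f(6)=-47061, f(7)=-178389, f(8)=-676350, f(9)=-2564217; answer -2564217
Stage 2: Y1 = -2564217; c = 7; total draws C(13,2) = 78; complement C(6,2) = 15; favorable 78 - 15 = 63; P = 21/26; answer 21/26
Stage 3: Y2 = 21/26; threaded value p + q = 47; d = 10459; 10459 is prime, so its only divisors are 1 and 10459; sigma = 1 + 10459 = 10460; answer 10460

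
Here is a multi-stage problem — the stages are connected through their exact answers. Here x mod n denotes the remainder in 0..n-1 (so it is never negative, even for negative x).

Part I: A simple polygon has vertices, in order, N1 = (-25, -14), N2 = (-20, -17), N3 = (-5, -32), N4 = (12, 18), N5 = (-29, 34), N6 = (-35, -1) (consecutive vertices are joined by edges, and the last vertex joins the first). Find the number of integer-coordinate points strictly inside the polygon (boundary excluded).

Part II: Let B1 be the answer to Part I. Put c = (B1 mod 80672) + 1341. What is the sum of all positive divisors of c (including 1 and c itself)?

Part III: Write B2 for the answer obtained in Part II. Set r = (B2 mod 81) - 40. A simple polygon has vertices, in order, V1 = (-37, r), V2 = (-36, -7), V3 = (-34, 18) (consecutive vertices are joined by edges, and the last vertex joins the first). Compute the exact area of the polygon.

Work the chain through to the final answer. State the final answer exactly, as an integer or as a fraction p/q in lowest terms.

Part I: cross terms: (-25*-17 - -20*-14)=145, (-20*-32 - -5*-17)=555, (-5*18 - 12*-32)=294, (12*34 - -29*18)=930, (-29*-1 - -35*34)=1219, (-35*-14 - -25*-1)=465; twice the area = |3608| = 3608; area = 1804; boundary points = 1 + 15 + 1 + 1 + 1 + 1 = 20; strictly interior points = area - boundary/2 + 1 = 1795; answer 1795
Part II: B1 = 1795; c = 3136; 3136 = 2^6 * 7^2; sigma = (1 + 2 + 4 + 8 + 16 + 32 + 64) * (1 + 7 + 49) = 127 * 57 = 7239; answer 7239
Part III: B2 = 7239; r = -10; cross terms: (-37*-7 - -36*-10)=-101, (-36*18 - -34*-7)=-886, (-34*-10 - -37*18)=1006; twice the area = |19| = 19; area = 19/2; answer 19/2

19/2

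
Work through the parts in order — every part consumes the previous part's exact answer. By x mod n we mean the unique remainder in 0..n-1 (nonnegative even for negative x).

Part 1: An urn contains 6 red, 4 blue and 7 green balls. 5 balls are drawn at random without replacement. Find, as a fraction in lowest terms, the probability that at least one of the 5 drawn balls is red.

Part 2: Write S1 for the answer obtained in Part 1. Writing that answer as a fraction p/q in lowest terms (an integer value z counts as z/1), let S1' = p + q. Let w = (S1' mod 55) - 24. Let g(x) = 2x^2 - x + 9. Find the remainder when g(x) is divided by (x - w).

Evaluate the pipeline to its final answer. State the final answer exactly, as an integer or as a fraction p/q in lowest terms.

15

Part 1: total draws C(17,5) = 6188; complement C(11,5) = 462; favorable 6188 - 462 = 5726; P = 409/442; answer 409/442
Part 2: S1 = 409/442; threaded value p + q = 851; w = 2; remainder = value at the root: 2*(2)^2 - 1*(2)^1 + 9 = (8) + (-2) + (9) = 15; answer 15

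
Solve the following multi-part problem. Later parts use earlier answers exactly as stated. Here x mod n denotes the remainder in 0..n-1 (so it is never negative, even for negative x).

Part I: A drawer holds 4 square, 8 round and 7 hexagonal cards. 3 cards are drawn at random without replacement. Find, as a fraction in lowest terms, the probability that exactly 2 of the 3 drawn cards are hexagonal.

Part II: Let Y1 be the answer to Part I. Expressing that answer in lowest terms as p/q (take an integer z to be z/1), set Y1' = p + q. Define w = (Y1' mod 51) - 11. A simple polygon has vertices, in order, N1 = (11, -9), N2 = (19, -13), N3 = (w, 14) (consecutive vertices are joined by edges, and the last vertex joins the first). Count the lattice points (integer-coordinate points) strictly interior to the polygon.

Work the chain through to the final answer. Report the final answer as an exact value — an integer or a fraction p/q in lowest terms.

146

Part I: total draws C(19,3) = 969; favorable C(7,2)*C(12,1) = 252; P = 84/323; answer 84/323
Part II: Y1 = 84/323; threaded value p + q = 407; w = 39; cross terms: (11*-13 - 19*-9)=28, (19*14 - 39*-13)=773, (39*-9 - 11*14)=-505; twice the area = |296| = 296; area = 148; boundary points = 4 + 1 + 1 = 6; strictly interior points = area - boundary/2 + 1 = 146; answer 146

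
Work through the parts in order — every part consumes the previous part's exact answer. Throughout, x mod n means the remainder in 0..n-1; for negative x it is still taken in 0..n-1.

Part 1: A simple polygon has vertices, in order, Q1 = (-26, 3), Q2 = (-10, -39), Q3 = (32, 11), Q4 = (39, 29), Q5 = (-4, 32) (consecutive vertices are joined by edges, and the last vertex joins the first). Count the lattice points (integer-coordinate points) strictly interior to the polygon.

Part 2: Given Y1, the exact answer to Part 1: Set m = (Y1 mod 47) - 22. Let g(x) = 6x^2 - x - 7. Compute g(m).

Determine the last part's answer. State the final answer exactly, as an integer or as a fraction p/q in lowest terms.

Part 1: cross terms: (-26*-39 - -10*3)=1044, (-10*11 - 32*-39)=1138, (32*29 - 39*11)=499, (39*32 - -4*29)=1364, (-4*3 - -26*32)=820; twice the area = |4865| = 4865; area = 4865/2; boundary points = 2 + 2 + 1 + 1 + 1 = 7; strictly interior points = area - boundary/2 + 1 = 2430; answer 2430
Part 2: Y1 = 2430; m = 11; 6*(11)^2 - 1*(11)^1 - 7 = (726) + (-11) + (-7) = 708; answer 708

708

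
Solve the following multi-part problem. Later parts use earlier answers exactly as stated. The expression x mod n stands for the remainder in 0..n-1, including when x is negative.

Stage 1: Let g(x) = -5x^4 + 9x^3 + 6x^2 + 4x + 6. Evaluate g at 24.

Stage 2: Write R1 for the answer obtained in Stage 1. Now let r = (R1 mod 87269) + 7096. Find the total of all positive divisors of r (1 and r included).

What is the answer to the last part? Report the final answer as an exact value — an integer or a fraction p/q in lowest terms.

Stage 1: -5*(24)^4 + 9*(24)^3 + 6*(24)^2 + 4*(24)^1 + 6 = (-1658880) + (124416) + (3456) + (96) + (6) = -1530906; answer -1530906
Stage 2: R1 = -1530906; r = 47032; 47032 = 2^3 * 5879; sigma = (1 + 2 + 4 + 8) * (1 + 5879) = 15 * 5880 = 88200; answer 88200

88200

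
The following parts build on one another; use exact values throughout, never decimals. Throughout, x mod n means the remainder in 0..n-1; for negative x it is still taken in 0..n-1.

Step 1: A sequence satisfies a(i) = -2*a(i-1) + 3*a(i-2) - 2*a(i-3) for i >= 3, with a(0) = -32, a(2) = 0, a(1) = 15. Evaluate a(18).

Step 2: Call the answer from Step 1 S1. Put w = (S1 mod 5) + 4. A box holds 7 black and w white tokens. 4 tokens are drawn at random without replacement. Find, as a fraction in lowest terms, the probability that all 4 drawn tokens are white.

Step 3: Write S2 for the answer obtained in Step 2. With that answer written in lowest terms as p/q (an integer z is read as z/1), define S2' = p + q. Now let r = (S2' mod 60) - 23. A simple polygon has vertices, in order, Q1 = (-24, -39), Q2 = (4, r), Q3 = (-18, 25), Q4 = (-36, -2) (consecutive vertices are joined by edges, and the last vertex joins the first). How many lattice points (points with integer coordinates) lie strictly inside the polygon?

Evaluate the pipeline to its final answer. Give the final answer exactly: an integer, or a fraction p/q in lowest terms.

1215

Step 1: a(3) = -2*(0) + 3*(15) - 2*(-32) = 109; iterating: a(3)=109, a(4)=-248, a(5)=823, a(6)=-2608, a(7)=8181, a(8)=-25832, a(9)=81423, a(10)=-256704, a(11)=809341, a(12)=-2551640, a(13)=8044711, a(14)=-25363024, a(15)=79963461, a(16)=-252105416, a(17)=794827263, a(18)=-2505897696; answer -2505897696
Step 2: S1 = -2505897696; w = 8; total draws C(15,4) = 1365; favorable C(8,4) = 70; P = 2/39; answer 2/39
Step 3: S2 = 2/39; threaded value p + q = 41; r = 18; cross terms: (-24*18 - 4*-39)=-276, (4*25 - -18*18)=424, (-18*-2 - -36*25)=936, (-36*-39 - -24*-2)=1356; twice the area = |2440| = 2440; area = 1220; boundary points = 1 + 1 + 9 + 1 = 12; strictly interior points = area - boundary/2 + 1 = 1215; answer 1215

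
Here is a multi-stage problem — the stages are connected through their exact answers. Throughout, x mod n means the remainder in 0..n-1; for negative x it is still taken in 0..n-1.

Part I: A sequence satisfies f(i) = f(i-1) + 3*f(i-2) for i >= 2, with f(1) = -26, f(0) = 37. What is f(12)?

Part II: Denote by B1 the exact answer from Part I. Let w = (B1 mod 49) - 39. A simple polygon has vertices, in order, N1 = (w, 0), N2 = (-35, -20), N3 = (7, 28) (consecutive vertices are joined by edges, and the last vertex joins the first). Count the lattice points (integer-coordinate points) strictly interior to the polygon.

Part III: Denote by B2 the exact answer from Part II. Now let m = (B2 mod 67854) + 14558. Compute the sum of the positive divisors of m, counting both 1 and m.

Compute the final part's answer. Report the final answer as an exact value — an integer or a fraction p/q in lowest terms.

21280

Part I: f(2) = 1*(-26) + 3*(37) = 85; iterating: f(2)=85, f(3)=7, f(4)=262, f(5)=283, f(6)=1069, f(7)=1918, f(8)=5125, f(9)=10879, f(10)=26254, f(11)=58891, f(12)=137653; answer 137653
Part II: B1 = 137653; w = -27; cross terms: (-27*-20 - -35*0)=540, (-35*28 - 7*-20)=-840, (7*0 - -27*28)=756; twice the area = |456| = 456; area = 228; boundary points = 4 + 6 + 2 = 12; strictly interior points = area - boundary/2 + 1 = 223; answer 223
Part III: B2 = 223; m = 14781; 14781 = 3 * 13 * 379; sigma = (1 + 3) * (1 + 13) * (1 + 379) = 4 * 14 * 380 = 21280; answer 21280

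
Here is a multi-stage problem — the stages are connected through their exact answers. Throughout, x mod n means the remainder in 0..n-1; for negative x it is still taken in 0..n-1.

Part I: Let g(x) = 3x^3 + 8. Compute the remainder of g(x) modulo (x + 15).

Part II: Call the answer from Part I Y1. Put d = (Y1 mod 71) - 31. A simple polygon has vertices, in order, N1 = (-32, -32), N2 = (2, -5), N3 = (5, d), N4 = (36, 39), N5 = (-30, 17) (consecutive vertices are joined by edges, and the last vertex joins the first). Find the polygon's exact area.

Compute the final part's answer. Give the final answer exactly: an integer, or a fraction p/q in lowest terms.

1780

Part I: remainder = value at the root: 3*(-15)^3 + 8 = (-10125) + (8) = -10117; answer -10117
Part II: Y1 = -10117; d = 5; cross terms: (-32*-5 - 2*-32)=224, (2*5 - 5*-5)=35, (5*39 - 36*5)=15, (36*17 - -30*39)=1782, (-30*-32 - -32*17)=1504; twice the area = |3560| = 3560; area = 1780; answer 1780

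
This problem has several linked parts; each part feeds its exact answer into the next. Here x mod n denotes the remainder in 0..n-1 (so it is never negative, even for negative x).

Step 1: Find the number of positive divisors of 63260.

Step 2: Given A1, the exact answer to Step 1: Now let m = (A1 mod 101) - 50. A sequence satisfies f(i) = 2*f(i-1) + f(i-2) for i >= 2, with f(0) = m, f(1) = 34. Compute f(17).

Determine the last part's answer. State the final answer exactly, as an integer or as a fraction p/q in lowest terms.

20755810

Step 1: 63260 = 2^2 * 5 * 3163; number of divisors = (2+1) * (1+1) * (1+1) = 12; answer 12
Step 2: A1 = 12; m = -38; f(2) = 2*(34) + 1*(-38) = 30; iterating: f(2)=30, f(3)=94, f(4)=218, f(5)=530, f(6)=1278, f(7)=3086, f(8)=7450, f(9)=17986, f(10)=43422, f(11)=104830, f(12)=253082, f(13)=610994, f(14)=1475070, f(15)=3561134, f(16)=8597338, f(17)=20755810; answer 20755810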